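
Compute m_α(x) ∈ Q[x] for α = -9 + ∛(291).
m_α(x) = x^3 + 27x^2 + 243x + 438

Set β = α + 9 = ∛(291), so β^3 = 291. Then (α + 9)^3 - 291 = 0, i.e. α is a root of g(x) = (x + 9)^3 - 291 = x^3 + 27x^2 + 243x + 438. Since g(x) = h(x + 9) where h(x) = x^3 - 291, and h is irreducible over Q (because 291 is not a perfect cube, so h has no rational root, and a monic cubic with no rational root is irreducible), g is also irreducible (irreducibility is preserved under the substitution x → x + 9). Hence m_α(x) = x^3 + 27x^2 + 243x + 438.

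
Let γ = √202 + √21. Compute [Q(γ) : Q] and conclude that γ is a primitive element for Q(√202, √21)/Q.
[Q(γ) : Q] = 4 (equivalently, Q(γ) = Q(√202, √21))

Obviously Q(γ) ⊆ Q(√202, √21), and [Q(√202, √21):Q] = 4 (since 202, 21 are distinct squarefree integers > 1 with 4242 not a perfect square). To show equality we compute the minimal polynomial of γ. From γ = √202 + √21: γ^2 = 202 + 2√(4242) + 21 = 223 + 2√(4242), so γ^2 - 223 = 2√(4242); squaring, (γ^2 - 223)^2 = 4·4242, i.e. γ^4 - 446γ^2 + 49729 - 16968 = 0, i.e. γ^4 - 446γ^2 + 32761 = 0. So γ is a root of x^4 - 446x^2 + 32761. This polynomial is irreducible over Q: it has no rational root (each ±√202 ± √21 is irrational), and any factorization into two quadratics over Q would force √(4242) ∈ Q (pairing opposite roots) or √202, √21 ∈ Q (other pairings), all impossible. Hence [Q(γ):Q] = 4 = [Q(√202, √21):Q], so Q(γ) = Q(√202, √21).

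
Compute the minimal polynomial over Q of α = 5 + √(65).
m_α(x) = x^2 - 10x - 40

From α - 5 = √(65), squaring gives (α - 5)^2 = 65, i.e. α^2 - 10α + 25 = 65, so α^2 - 10α - 40 = 0. The discriminant of x^2 - 10x - 40 is (-10)^2 - 4·(-40) = 100 + 160 = 260, and 4·(65) is not a perfect square in Q since 65 is squarefree and ≠ 1. Hence x^2 - 10x - 40 is irreducible over Q and is the minimal polynomial of α.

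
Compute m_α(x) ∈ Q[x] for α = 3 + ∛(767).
m_α(x) = x^3 - 9x^2 + 27x - 794

Set β = α - 3 = ∛(767), so β^3 = 767. Then (α - 3)^3 - 767 = 0, i.e. α is a root of g(x) = (x - 3)^3 - 767 = x^3 - 9x^2 + 27x - 794. Since g(x) = h(x - 3) where h(x) = x^3 - 767, and h is irreducible over Q (because 767 is not a perfect cube, so h has no rational root, and a monic cubic with no rational root is irreducible), g is also irreducible (irreducibility is preserved under the substitution x → x - 3). Hence m_α(x) = x^3 - 9x^2 + 27x - 794.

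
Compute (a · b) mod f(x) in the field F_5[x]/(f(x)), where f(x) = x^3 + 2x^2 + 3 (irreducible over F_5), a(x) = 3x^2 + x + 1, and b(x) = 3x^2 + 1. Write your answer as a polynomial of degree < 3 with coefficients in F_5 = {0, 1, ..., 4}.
a · b ≡ x^2 + 4x + 1 (mod f(x))

Multiply in F_5[x]: a(x)·b(x) = (3x^2 + x + 1)·(3x^2 + 1) = 4x^4 + 3x^3 + x^2 + x + 1. This has degree ≥ 3, so divide by f(x) over F_5: 4x^4 + 3x^3 + x^2 + x + 1 = (4x)·(x^3 + 2x^2 + 3) + (x^2 + 4x + 1). Hence a·b ≡ x^2 + 4x + 1 (mod f). (F_5[x]/(f) is a field with 5^3 = 125 elements since f is irreducible of degree 3.)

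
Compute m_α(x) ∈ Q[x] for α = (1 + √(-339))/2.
m_α(x) = x^2 - x + 85

From 2α - 1 = √(-339), squaring gives (2α - 1)^2 = -339, i.e. 4α^2 - 4α + 1 = -339, so α^2 - α + (1 + 339)/4 = 0. Since -339 ≡ 1 (mod 4), (1 + 339)/4 = 85 ∈ Z. The polynomial x^2 - x + 85 has discriminant 1 - 4·(85) = -339, which is not a perfect square in Q (d = -339 is squarefree and ≠ 1), so x^2 - x + 85 is irreducible over Q. It is the minimal polynomial of α.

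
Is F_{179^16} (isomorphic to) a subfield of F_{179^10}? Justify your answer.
No: F_{179^16} is not a subfield of F_{179^10}

F_{p^m} embeds in F_{p^n} iff m | n. Here 16 ∤ 10 (since 10 = 0·16 + 10 with remainder 10 ≠ 0), so F_{179^16} is not a subfield of F_{179^10}. Equivalently: if it were, the tower law would give 16 = [F_{179^16}:F_179] dividing [F_{179^10}:F_179] = 10, contradiction.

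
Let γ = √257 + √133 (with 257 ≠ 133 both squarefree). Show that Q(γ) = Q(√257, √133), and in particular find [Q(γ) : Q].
[Q(γ) : Q] = 4 (equivalently, Q(γ) = Q(√257, √133))

Obviously Q(γ) ⊆ Q(√257, √133), and [Q(√257, √133):Q] = 4 (since 257, 133 are distinct squarefree integers > 1 with 34181 not a perfect square). To show equality we compute the minimal polynomial of γ. From γ = √257 + √133: γ^2 = 257 + 2√(34181) + 133 = 390 + 2√(34181), so γ^2 - 390 = 2√(34181); squaring, (γ^2 - 390)^2 = 4·34181, i.e. γ^4 - 780γ^2 + 152100 - 136724 = 0, i.e. γ^4 - 780γ^2 + 15376 = 0. So γ is a root of x^4 - 780x^2 + 15376. This polynomial is irreducible over Q: it has no rational root (each ±√257 ± √133 is irrational), and any factorization into two quadratics over Q would force √(34181) ∈ Q (pairing opposite roots) or √257, √133 ∈ Q (other pairings), all impossible. Hence [Q(γ):Q] = 4 = [Q(√257, √133):Q], so Q(γ) = Q(√257, √133).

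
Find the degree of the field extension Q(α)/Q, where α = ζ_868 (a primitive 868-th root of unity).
[Q(α):Q] = 360

The minimal polynomial of ζ_868 over Q is the 868-th cyclotomic polynomial Φ_868(x), which is irreducible over Q and has degree φ(868) = 360. Hence [Q(α):Q] = φ(868) = 360.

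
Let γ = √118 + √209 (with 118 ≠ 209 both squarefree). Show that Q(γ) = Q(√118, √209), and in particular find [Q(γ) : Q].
[Q(γ) : Q] = 4 (equivalently, Q(γ) = Q(√118, √209))

Obviously Q(γ) ⊆ Q(√118, √209), and [Q(√118, √209):Q] = 4 (since 118, 209 are distinct squarefree integers > 1 with 24662 not a perfect square). To show equality we compute the minimal polynomial of γ. From γ = √118 + √209: γ^2 = 118 + 2√(24662) + 209 = 327 + 2√(24662), so γ^2 - 327 = 2√(24662); squaring, (γ^2 - 327)^2 = 4·24662, i.e. γ^4 - 654γ^2 + 106929 - 98648 = 0, i.e. γ^4 - 654γ^2 + 8281 = 0. So γ is a root of x^4 - 654x^2 + 8281. This polynomial is irreducible over Q: it has no rational root (each ±√118 ± √209 is irrational), and any factorization into two quadratics over Q would force √(24662) ∈ Q (pairing opposite roots) or √118, √209 ∈ Q (other pairings), all impossible. Hence [Q(γ):Q] = 4 = [Q(√118, √209):Q], so Q(γ) = Q(√118, √209).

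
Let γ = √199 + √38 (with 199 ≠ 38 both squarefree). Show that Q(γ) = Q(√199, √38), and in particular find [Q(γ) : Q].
[Q(γ) : Q] = 4 (equivalently, Q(γ) = Q(√199, √38))

Obviously Q(γ) ⊆ Q(√199, √38), and [Q(√199, √38):Q] = 4 (since 199, 38 are distinct squarefree integers > 1 with 7562 not a perfect square). To show equality we compute the minimal polynomial of γ. From γ = √199 + √38: γ^2 = 199 + 2√(7562) + 38 = 237 + 2√(7562), so γ^2 - 237 = 2√(7562); squaring, (γ^2 - 237)^2 = 4·7562, i.e. γ^4 - 474γ^2 + 56169 - 30248 = 0, i.e. γ^4 - 474γ^2 + 25921 = 0. So γ is a root of x^4 - 474x^2 + 25921. This polynomial is irreducible over Q: it has no rational root (each ±√199 ± √38 is irrational), and any factorization into two quadratics over Q would force √(7562) ∈ Q (pairing opposite roots) or √199, √38 ∈ Q (other pairings), all impossible. Hence [Q(γ):Q] = 4 = [Q(√199, √38):Q], so Q(γ) = Q(√199, √38).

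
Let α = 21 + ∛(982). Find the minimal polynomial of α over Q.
m_α(x) = x^3 - 63x^2 + 1323x - 10243

Set β = α - 21 = ∛(982), so β^3 = 982. Then (α - 21)^3 - 982 = 0, i.e. α is a root of g(x) = (x - 21)^3 - 982 = x^3 - 63x^2 + 1323x - 10243. Since g(x) = h(x - 21) where h(x) = x^3 - 982, and h is irreducible over Q (because 982 is not a perfect cube, so h has no rational root, and a monic cubic with no rational root is irreducible), g is also irreducible (irreducibility is preserved under the substitution x → x - 21). Hence m_α(x) = x^3 - 63x^2 + 1323x - 10243.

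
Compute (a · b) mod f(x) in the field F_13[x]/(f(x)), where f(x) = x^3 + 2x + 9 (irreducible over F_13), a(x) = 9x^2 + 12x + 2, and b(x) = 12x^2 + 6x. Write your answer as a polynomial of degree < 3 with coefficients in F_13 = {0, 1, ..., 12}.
a · b ≡ 10x^2 + 9x + 12 (mod f(x))

Multiply in F_13[x]: a(x)·b(x) = (9x^2 + 12x + 2)·(12x^2 + 6x) = 4x^4 + 3x^3 + 5x^2 + 12x. This has degree ≥ 3, so divide by f(x) over F_13: 4x^4 + 3x^3 + 5x^2 + 12x = (4x + 3)·(x^3 + 2x + 9) + (10x^2 + 9x + 12). Hence a·b ≡ 10x^2 + 9x + 12 (mod f). (F_13[x]/(f) is a field with 13^3 = 2197 elements since f is irreducible of degree 3.)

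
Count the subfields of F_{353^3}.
F_{353^3} has 2 subfields

The subfields of F_{p^n} are exactly the fields F_{p^d} for d | n (each is the fixed field of the unique index-d subgroup of Gal(F_{p^n}/F_p) ≅ Z/nZ). The divisors of n = 3 are {1, 3}, giving 2 subfields: F_{353^1}, F_{353^3}.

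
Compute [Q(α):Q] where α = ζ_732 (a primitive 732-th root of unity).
[Q(α):Q] = 240

The minimal polynomial of ζ_732 over Q is the 732-th cyclotomic polynomial Φ_732(x), which is irreducible over Q and has degree φ(732) = 240. Hence [Q(α):Q] = φ(732) = 240.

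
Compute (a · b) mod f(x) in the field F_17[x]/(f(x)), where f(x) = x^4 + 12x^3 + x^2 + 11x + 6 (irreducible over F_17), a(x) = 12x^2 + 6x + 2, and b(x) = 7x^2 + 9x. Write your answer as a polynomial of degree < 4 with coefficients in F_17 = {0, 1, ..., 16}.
a · b ≡ 9x^3 + x^2 + 12x + 6 (mod f(x))

Multiply in F_17[x]: a(x)·b(x) = (12x^2 + 6x + 2)·(7x^2 + 9x) = 16x^4 + 14x^3 + x. This has degree ≥ 4, so divide by f(x) over F_17: 16x^4 + 14x^3 + x = (16)·(x^4 + 12x^3 + x^2 + 11x + 6) + (9x^3 + x^2 + 12x + 6). Hence a·b ≡ 9x^3 + x^2 + 12x + 6 (mod f). (F_17[x]/(f) is a field with 17^4 = 83521 elements since f is irreducible of degree 4.)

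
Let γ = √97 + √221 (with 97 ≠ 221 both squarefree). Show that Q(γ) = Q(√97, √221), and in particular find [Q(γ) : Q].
[Q(γ) : Q] = 4 (equivalently, Q(γ) = Q(√97, √221))

Obviously Q(γ) ⊆ Q(√97, √221), and [Q(√97, √221):Q] = 4 (since 97, 221 are distinct squarefree integers > 1 with 21437 not a perfect square). To show equality we compute the minimal polynomial of γ. From γ = √97 + √221: γ^2 = 97 + 2√(21437) + 221 = 318 + 2√(21437), so γ^2 - 318 = 2√(21437); squaring, (γ^2 - 318)^2 = 4·21437, i.e. γ^4 - 636γ^2 + 101124 - 85748 = 0, i.e. γ^4 - 636γ^2 + 15376 = 0. So γ is a root of x^4 - 636x^2 + 15376. This polynomial is irreducible over Q: it has no rational root (each ±√97 ± √221 is irrational), and any factorization into two quadratics over Q would force √(21437) ∈ Q (pairing opposite roots) or √97, √221 ∈ Q (other pairings), all impossible. Hence [Q(γ):Q] = 4 = [Q(√97, √221):Q], so Q(γ) = Q(√97, √221).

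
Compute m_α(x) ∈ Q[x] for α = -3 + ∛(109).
m_α(x) = x^3 + 9x^2 + 27x - 82

Set β = α + 3 = ∛(109), so β^3 = 109. Then (α + 3)^3 - 109 = 0, i.e. α is a root of g(x) = (x + 3)^3 - 109 = x^3 + 9x^2 + 27x - 82. Since g(x) = h(x + 3) where h(x) = x^3 - 109, and h is irreducible over Q (because 109 is not a perfect cube, so h has no rational root, and a monic cubic with no rational root is irreducible), g is also irreducible (irreducibility is preserved under the substitution x → x + 3). Hence m_α(x) = x^3 + 9x^2 + 27x - 82.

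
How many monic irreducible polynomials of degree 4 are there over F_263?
There are 1196070348 monic irreducible polynomials of degree 4 over F_263

Each element of F_{263^4} that lies in no proper subfield is a root of exactly one monic irreducible of degree 4 over F_263, and each such polynomial has 4 distinct roots in F_{263^4}. By Möbius inversion the count is N_263(4) = (1/4) Σ_{d|4} μ(4/d) · 263^d = (1/4)(μ(4)·263^1 + μ(2)·263^2 + μ(1)·263^4) = 4784281392/4 = 1196070348.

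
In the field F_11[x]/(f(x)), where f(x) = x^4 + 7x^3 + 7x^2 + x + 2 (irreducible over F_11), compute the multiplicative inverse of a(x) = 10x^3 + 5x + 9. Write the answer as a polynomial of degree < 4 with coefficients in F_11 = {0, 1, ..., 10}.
a(x)^(-1) ≡ 5x^3 + 6x + 9 (mod f(x))

Since f is irreducible over F_11, F_11[x]/(f) is a field and a(x) ≠ 0 has an inverse. Apply the extended Euclidean algorithm to f(x) and a(x) in F_11[x]: f(x) = (10x + 4)·a(x) + (x^2 + x + 10);  a(x) = (10x + 1)·(x^2 + x + 10) + (3x + 10);  (x^2 + x + 10) = (4x + 9)·(3x + 10) + (8). The last nonzero remainder is the constant 8 = gcd(f, a) in F_11. Back-substituting through the division chain expresses 8 = s(x)·a(x) + t(x)·f(x) with s(x) ≡ 7x^3 + 4x + 6 (mod f), so (7x^3 + 4x + 6)·a(x) ≡ 8 (mod f). Multiplying by 8^(-1) ≡ 7 in F_11 gives a(x)^(-1) ≡ 7·(7x^3 + 4x + 6) ≡ 5x^3 + 6x + 9 (mod f). Check: (10x^3 + 5x + 9)·(5x^3 + 6x + 9) = 6x^6 + 8x^4 + 3x^3 + 8x^2 + 4 ≡ 1 (mod x^4 + 7x^3 + 7x^2 + x + 2).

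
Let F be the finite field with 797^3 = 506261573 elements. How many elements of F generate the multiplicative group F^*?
There are φ(506261572) = 250192800 primitive elements

F_q^* is cyclic of order q - 1 = 506261572. A cyclic group of order m has exactly φ(m) generators. Here m = 506261572 = 2^2 · 157 · 199 · 4051, so the number of primitive elements is φ(506261572) = 250192800.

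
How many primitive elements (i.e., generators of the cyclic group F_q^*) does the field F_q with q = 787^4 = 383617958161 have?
There are φ(383617958160) = 100191436800 primitive elements

F_q^* is cyclic of order q - 1 = 383617958160. A cyclic group of order m has exactly φ(m) generators. Here m = 383617958160 = 2^4 · 3 · 5 · 131 · 197 · 241 · 257, so the number of primitive elements is φ(383617958160) = 100191436800.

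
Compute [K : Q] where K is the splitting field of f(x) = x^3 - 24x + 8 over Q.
[K : Q] = 6

By the rational root test, any rational root of the monic integer polynomial f(x) = x^3 - 24x + 8 must be an integer dividing the constant term 8, i.e. one of ±{1, 2, 4, 8}. Evaluating: f(1) = -15, f(-1) = 31, f(2) = -32, f(-2) = 48, f(4) = -24, f(-4) = 40, f(8) = 328, f(-8) = -312; none is 0, so f has no rational root and is therefore irreducible over Q (a cubic with no linear factor over a field is irreducible). For an irreducible cubic, the Galois group is A_3 or S_3 according as the discriminant disc(f) = -4a^3 - 27b^2 = -4·(-24)^3 - 27·(8)^2 = 53568 is or is not a square in Q. Here disc(f) = 53568 is not a perfect square in Q, so the Galois group of f over Q is not contained in A_3 and must be all of S_3. The splitting field has degree |S_3| = 6 over Q, so [K : Q] = 6.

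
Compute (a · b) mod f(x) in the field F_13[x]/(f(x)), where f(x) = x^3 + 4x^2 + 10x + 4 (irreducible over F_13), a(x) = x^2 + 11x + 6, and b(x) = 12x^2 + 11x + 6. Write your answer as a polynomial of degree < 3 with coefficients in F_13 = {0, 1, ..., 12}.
a · b ≡ 11x^2 + 5x + 7 (mod f(x))

Multiply in F_13[x]: a(x)·b(x) = (x^2 + 11x + 6)·(12x^2 + 11x + 6) = 12x^4 + 4x^2 + 2x + 10. This has degree ≥ 3, so divide by f(x) over F_13: 12x^4 + 4x^2 + 2x + 10 = (12x + 4)·(x^3 + 4x^2 + 10x + 4) + (11x^2 + 5x + 7). Hence a·b ≡ 11x^2 + 5x + 7 (mod f). (F_13[x]/(f) is a field with 13^3 = 2197 elements since f is irreducible of degree 3.)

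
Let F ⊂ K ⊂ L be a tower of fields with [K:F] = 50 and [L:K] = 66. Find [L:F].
[L:F] = 3300

The tower law says that for any tower of field extensions F ⊂ K ⊂ L with finite degrees, [L:F] = [L:K] · [K:F]. Here this gives [L:F] = 66 · 50 = 3300.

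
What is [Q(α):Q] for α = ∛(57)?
[Q(α):Q] = 3

The minimal polynomial of α is x^3 - 57, irreducible over Q since 57 is not a perfect cube (so x^3 - 57 has no rational root). Hence [Q(α):Q] = deg(m_α) = 3.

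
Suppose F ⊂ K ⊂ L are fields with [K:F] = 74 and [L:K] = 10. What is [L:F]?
[L:F] = 740

The tower law says that for any tower of field extensions F ⊂ K ⊂ L with finite degrees, [L:F] = [L:K] · [K:F]. Here this gives [L:F] = 10 · 74 = 740.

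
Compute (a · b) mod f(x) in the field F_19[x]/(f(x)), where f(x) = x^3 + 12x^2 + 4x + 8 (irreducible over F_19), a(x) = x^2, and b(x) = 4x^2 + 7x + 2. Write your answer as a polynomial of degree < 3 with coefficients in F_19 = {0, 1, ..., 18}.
a · b ≡ 3x^2 + 18x + 5 (mod f(x))

Multiply in F_19[x]: a(x)·b(x) = (x^2)·(4x^2 + 7x + 2) = 4x^4 + 7x^3 + 2x^2. This has degree ≥ 3, so divide by f(x) over F_19: 4x^4 + 7x^3 + 2x^2 = (4x + 16)·(x^3 + 12x^2 + 4x + 8) + (3x^2 + 18x + 5). Hence a·b ≡ 3x^2 + 18x + 5 (mod f). (F_19[x]/(f) is a field with 19^3 = 6859 elements since f is irreducible of degree 3.)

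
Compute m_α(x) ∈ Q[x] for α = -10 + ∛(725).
m_α(x) = x^3 + 30x^2 + 300x + 275

Set β = α + 10 = ∛(725), so β^3 = 725. Then (α + 10)^3 - 725 = 0, i.e. α is a root of g(x) = (x + 10)^3 - 725 = x^3 + 30x^2 + 300x + 275. Since g(x) = h(x + 10) where h(x) = x^3 - 725, and h is irreducible over Q (because 725 is not a perfect cube, so h has no rational root, and a monic cubic with no rational root is irreducible), g is also irreducible (irreducibility is preserved under the substitution x → x + 10). Hence m_α(x) = x^3 + 30x^2 + 300x + 275.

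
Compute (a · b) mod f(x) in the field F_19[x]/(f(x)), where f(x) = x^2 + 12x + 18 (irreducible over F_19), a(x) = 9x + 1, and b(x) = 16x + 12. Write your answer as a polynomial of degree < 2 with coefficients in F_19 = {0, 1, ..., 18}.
a · b ≡ 11x + 4 (mod f(x))

Multiply in F_19[x]: a(x)·b(x) = (9x + 1)·(16x + 12) = 11x^2 + 10x + 12. This has degree ≥ 2, so divide by f(x) over F_19: 11x^2 + 10x + 12 = (11)·(x^2 + 12x + 18) + (11x + 4). Hence a·b ≡ 11x + 4 (mod f). (F_19[x]/(f) is a field with 19^2 = 361 elements since f is irreducible of degree 2.)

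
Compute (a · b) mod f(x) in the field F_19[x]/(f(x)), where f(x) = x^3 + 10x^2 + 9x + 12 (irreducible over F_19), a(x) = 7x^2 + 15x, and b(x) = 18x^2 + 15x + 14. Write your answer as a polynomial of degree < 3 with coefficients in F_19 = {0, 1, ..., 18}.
a · b ≡ 2x^2 + 13x + 18 (mod f(x))

Multiply in F_19[x]: a(x)·b(x) = (7x^2 + 15x)·(18x^2 + 15x + 14) = 12x^4 + 14x^3 + x. This has degree ≥ 3, so divide by f(x) over F_19: 12x^4 + 14x^3 + x = (12x + 8)·(x^3 + 10x^2 + 9x + 12) + (2x^2 + 13x + 18). Hence a·b ≡ 2x^2 + 13x + 18 (mod f). (F_19[x]/(f) is a field with 19^3 = 6859 elements since f is irreducible of degree 3.)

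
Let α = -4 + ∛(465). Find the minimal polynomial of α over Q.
m_α(x) = x^3 + 12x^2 + 48x - 401

Set β = α + 4 = ∛(465), so β^3 = 465. Then (α + 4)^3 - 465 = 0, i.e. α is a root of g(x) = (x + 4)^3 - 465 = x^3 + 12x^2 + 48x - 401. Since g(x) = h(x + 4) where h(x) = x^3 - 465, and h is irreducible over Q (because 465 is not a perfect cube, so h has no rational root, and a monic cubic with no rational root is irreducible), g is also irreducible (irreducibility is preserved under the substitution x → x + 4). Hence m_α(x) = x^3 + 12x^2 + 48x - 401.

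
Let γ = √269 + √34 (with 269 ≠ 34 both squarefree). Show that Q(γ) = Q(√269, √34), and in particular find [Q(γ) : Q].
[Q(γ) : Q] = 4 (equivalently, Q(γ) = Q(√269, √34))

Obviously Q(γ) ⊆ Q(√269, √34), and [Q(√269, √34):Q] = 4 (since 269, 34 are distinct squarefree integers > 1 with 9146 not a perfect square). To show equality we compute the minimal polynomial of γ. From γ = √269 + √34: γ^2 = 269 + 2√(9146) + 34 = 303 + 2√(9146), so γ^2 - 303 = 2√(9146); squaring, (γ^2 - 303)^2 = 4·9146, i.e. γ^4 - 606γ^2 + 91809 - 36584 = 0, i.e. γ^4 - 606γ^2 + 55225 = 0. So γ is a root of x^4 - 606x^2 + 55225. This polynomial is irreducible over Q: it has no rational root (each ±√269 ± √34 is irrational), and any factorization into two quadratics over Q would force √(9146) ∈ Q (pairing opposite roots) or √269, √34 ∈ Q (other pairings), all impossible. Hence [Q(γ):Q] = 4 = [Q(√269, √34):Q], so Q(γ) = Q(√269, √34).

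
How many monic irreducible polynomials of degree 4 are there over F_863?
There are 138670029648 monic irreducible polynomials of degree 4 over F_863

Each element of F_{863^4} that lies in no proper subfield is a root of exactly one monic irreducible of degree 4 over F_863, and each such polynomial has 4 distinct roots in F_{863^4}. By Möbius inversion the count is N_863(4) = (1/4) Σ_{d|4} μ(4/d) · 863^d = (1/4)(μ(4)·863^1 + μ(2)·863^2 + μ(1)·863^4) = 554680118592/4 = 138670029648.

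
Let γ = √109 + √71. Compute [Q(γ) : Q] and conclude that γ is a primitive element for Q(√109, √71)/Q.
[Q(γ) : Q] = 4 (equivalently, Q(γ) = Q(√109, √71))

Obviously Q(γ) ⊆ Q(√109, √71), and [Q(√109, √71):Q] = 4 (since 109, 71 are distinct squarefree integers > 1 with 7739 not a perfect square). To show equality we compute the minimal polynomial of γ. From γ = √109 + √71: γ^2 = 109 + 2√(7739) + 71 = 180 + 2√(7739), so γ^2 - 180 = 2√(7739); squaring, (γ^2 - 180)^2 = 4·7739, i.e. γ^4 - 360γ^2 + 32400 - 30956 = 0, i.e. γ^4 - 360γ^2 + 1444 = 0. So γ is a root of x^4 - 360x^2 + 1444. This polynomial is irreducible over Q: it has no rational root (each ±√109 ± √71 is irrational), and any factorization into two quadratics over Q would force √(7739) ∈ Q (pairing opposite roots) or √109, √71 ∈ Q (other pairings), all impossible. Hence [Q(γ):Q] = 4 = [Q(√109, √71):Q], so Q(γ) = Q(√109, √71).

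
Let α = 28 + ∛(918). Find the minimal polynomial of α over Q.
m_α(x) = x^3 - 84x^2 + 2352x - 22870

Set β = α - 28 = ∛(918), so β^3 = 918. Then (α - 28)^3 - 918 = 0, i.e. α is a root of g(x) = (x - 28)^3 - 918 = x^3 - 84x^2 + 2352x - 22870. Since g(x) = h(x - 28) where h(x) = x^3 - 918, and h is irreducible over Q (because 918 is not a perfect cube, so h has no rational root, and a monic cubic with no rational root is irreducible), g is also irreducible (irreducibility is preserved under the substitution x → x - 28). Hence m_α(x) = x^3 - 84x^2 + 2352x - 22870.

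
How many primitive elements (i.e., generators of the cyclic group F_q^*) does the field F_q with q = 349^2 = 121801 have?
There are φ(121800) = 26880 primitive elements

F_q^* is cyclic of order q - 1 = 121800. A cyclic group of order m has exactly φ(m) generators. Here m = 121800 = 2^3 · 3 · 5^2 · 7 · 29, so the number of primitive elements is φ(121800) = 26880.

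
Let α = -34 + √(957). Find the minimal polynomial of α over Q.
m_α(x) = x^2 + 68x + 199

From α + 34 = √(957), squaring gives (α + 34)^2 = 957, i.e. α^2 + 68α + 1156 = 957, so α^2 + 68α + 199 = 0. The discriminant of x^2 + 68x + 199 is (68)^2 - 4·(199) = 4624 - 796 = 3828, and 4·(957) is not a perfect square in Q since 957 is squarefree and ≠ 1. Hence x^2 + 68x + 199 is irreducible over Q and is the minimal polynomial of α.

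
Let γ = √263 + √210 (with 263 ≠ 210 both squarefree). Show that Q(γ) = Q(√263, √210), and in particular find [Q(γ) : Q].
[Q(γ) : Q] = 4 (equivalently, Q(γ) = Q(√263, √210))

Obviously Q(γ) ⊆ Q(√263, √210), and [Q(√263, √210):Q] = 4 (since 263, 210 are distinct squarefree integers > 1 with 55230 not a perfect square). To show equality we compute the minimal polynomial of γ. From γ = √263 + √210: γ^2 = 263 + 2√(55230) + 210 = 473 + 2√(55230), so γ^2 - 473 = 2√(55230); squaring, (γ^2 - 473)^2 = 4·55230, i.e. γ^4 - 946γ^2 + 223729 - 220920 = 0, i.e. γ^4 - 946γ^2 + 2809 = 0. So γ is a root of x^4 - 946x^2 + 2809. This polynomial is irreducible over Q: it has no rational root (each ±√263 ± √210 is irrational), and any factorization into two quadratics over Q would force √(55230) ∈ Q (pairing opposite roots) or √263, √210 ∈ Q (other pairings), all impossible. Hence [Q(γ):Q] = 4 = [Q(√263, √210):Q], so Q(γ) = Q(√263, √210).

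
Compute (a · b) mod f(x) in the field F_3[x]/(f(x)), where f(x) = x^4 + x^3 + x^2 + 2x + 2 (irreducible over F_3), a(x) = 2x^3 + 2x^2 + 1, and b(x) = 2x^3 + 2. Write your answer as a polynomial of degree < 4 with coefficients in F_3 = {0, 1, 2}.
a · b ≡ 2x^3 + 2x + 1 (mod f(x))

Multiply in F_3[x]: a(x)·b(x) = (2x^3 + 2x^2 + 1)·(2x^3 + 2) = x^6 + x^5 + x^2 + 2. This has degree ≥ 4, so divide by f(x) over F_3: x^6 + x^5 + x^2 + 2 = (x^2 + 2)·(x^4 + x^3 + x^2 + 2x + 2) + (2x^3 + 2x + 1). Hence a·b ≡ 2x^3 + 2x + 1 (mod f). (F_3[x]/(f) is a field with 3^4 = 81 elements since f is irreducible of degree 4.)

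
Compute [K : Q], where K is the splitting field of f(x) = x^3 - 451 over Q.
[K : Q] = 6

The roots of x^3 - 451 are ∛451, ω∛451, ω^2∛451 where ω = e^(2πi/3) is a primitive cube root of unity, so K = Q(∛451, ω). Now [Q(∛451):Q] = 3 (since 451 is not a perfect cube, x^3 - 451 is irreducible) and [Q(ω):Q] = 2. Both 2 and 3 divide [K:Q], and [K:Q] ≤ 3·2 = 6, so [K:Q] = 6. (Equivalently: Q(∛451) ⊂ R but ω ∉ R, so [K : Q(∛451)] = 2.)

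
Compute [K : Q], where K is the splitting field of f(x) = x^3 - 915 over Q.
[K : Q] = 6

The roots of x^3 - 915 are ∛915, ω∛915, ω^2∛915 where ω = e^(2πi/3) is a primitive cube root of unity, so K = Q(∛915, ω). Now [Q(∛915):Q] = 3 (since 915 is not a perfect cube, x^3 - 915 is irreducible) and [Q(ω):Q] = 2. Both 2 and 3 divide [K:Q], and [K:Q] ≤ 3·2 = 6, so [K:Q] = 6. (Equivalently: Q(∛915) ⊂ R but ω ∉ R, so [K : Q(∛915)] = 2.)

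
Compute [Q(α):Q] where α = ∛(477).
[Q(α):Q] = 3

The minimal polynomial of α is x^3 - 477, irreducible over Q since 477 is not a perfect cube (so x^3 - 477 has no rational root). Hence [Q(α):Q] = deg(m_α) = 3.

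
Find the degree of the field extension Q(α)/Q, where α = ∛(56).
[Q(α):Q] = 3

The minimal polynomial of α is x^3 - 56, irreducible over Q since 56 is not a perfect cube (so x^3 - 56 has no rational root). Hence [Q(α):Q] = deg(m_α) = 3.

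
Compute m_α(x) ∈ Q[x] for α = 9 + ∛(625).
m_α(x) = x^3 - 27x^2 + 243x - 1354

Set β = α - 9 = ∛(625), so β^3 = 625. Then (α - 9)^3 - 625 = 0, i.e. α is a root of g(x) = (x - 9)^3 - 625 = x^3 - 27x^2 + 243x - 1354. Since g(x) = h(x - 9) where h(x) = x^3 - 625, and h is irreducible over Q (because 625 is not a perfect cube, so h has no rational root, and a monic cubic with no rational root is irreducible), g is also irreducible (irreducibility is preserved under the substitution x → x - 9). Hence m_α(x) = x^3 - 27x^2 + 243x - 1354.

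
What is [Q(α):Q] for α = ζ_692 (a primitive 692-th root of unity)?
[Q(α):Q] = 344

The minimal polynomial of ζ_692 over Q is the 692-th cyclotomic polynomial Φ_692(x), which is irreducible over Q and has degree φ(692) = 344. Hence [Q(α):Q] = φ(692) = 344.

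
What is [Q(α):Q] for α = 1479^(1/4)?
[Q(α):Q] = 4

α is a root of x^4 - 1479. By Eisenstein's criterion at the prime p = 3 (which divides the constant term 1479 but p^2 = 9 does not, since 1479 is squarefree), x^4 - 1479 is irreducible over Q. Hence [Q(α):Q] = 4.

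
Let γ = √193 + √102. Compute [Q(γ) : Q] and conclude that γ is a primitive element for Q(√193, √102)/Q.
[Q(γ) : Q] = 4 (equivalently, Q(γ) = Q(√193, √102))

Obviously Q(γ) ⊆ Q(√193, √102), and [Q(√193, √102):Q] = 4 (since 193, 102 are distinct squarefree integers > 1 with 19686 not a perfect square). To show equality we compute the minimal polynomial of γ. From γ = √193 + √102: γ^2 = 193 + 2√(19686) + 102 = 295 + 2√(19686), so γ^2 - 295 = 2√(19686); squaring, (γ^2 - 295)^2 = 4·19686, i.e. γ^4 - 590γ^2 + 87025 - 78744 = 0, i.e. γ^4 - 590γ^2 + 8281 = 0. So γ is a root of x^4 - 590x^2 + 8281. This polynomial is irreducible over Q: it has no rational root (each ±√193 ± √102 is irrational), and any factorization into two quadratics over Q would force √(19686) ∈ Q (pairing opposite roots) or √193, √102 ∈ Q (other pairings), all impossible. Hence [Q(γ):Q] = 4 = [Q(√193, √102):Q], so Q(γ) = Q(√193, √102).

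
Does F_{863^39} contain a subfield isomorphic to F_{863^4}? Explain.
No: F_{863^4} is not a subfield of F_{863^39}

F_{p^m} embeds in F_{p^n} iff m | n. Here 4 ∤ 39 (since 39 = 9·4 + 3 with remainder 3 ≠ 0), so F_{863^4} is not a subfield of F_{863^39}. Equivalently: if it were, the tower law would give 4 = [F_{863^4}:F_863] dividing [F_{863^39}:F_863] = 39, contradiction.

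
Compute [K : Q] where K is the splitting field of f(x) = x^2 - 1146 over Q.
[K : Q] = 2

f(x) = x^2 - 1146 factors as (x - √1146)(x + √1146). The splitting field is K = Q(√1146). Since 1146 is squarefree and > 1, it is not a perfect square, so x^2 - 1146 is irreducible over Q and [Q(√1146) : Q] = 2. Hence [K : Q] = 2.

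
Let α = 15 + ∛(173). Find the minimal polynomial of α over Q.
m_α(x) = x^3 - 45x^2 + 675x - 3548

Set β = α - 15 = ∛(173), so β^3 = 173. Then (α - 15)^3 - 173 = 0, i.e. α is a root of g(x) = (x - 15)^3 - 173 = x^3 - 45x^2 + 675x - 3548. Since g(x) = h(x - 15) where h(x) = x^3 - 173, and h is irreducible over Q (because 173 is not a perfect cube, so h has no rational root, and a monic cubic with no rational root is irreducible), g is also irreducible (irreducibility is preserved under the substitution x → x - 15). Hence m_α(x) = x^3 - 45x^2 + 675x - 3548.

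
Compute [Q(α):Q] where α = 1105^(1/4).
[Q(α):Q] = 4

α is a root of x^4 - 1105. By Eisenstein's criterion at the prime p = 5 (which divides the constant term 1105 but p^2 = 25 does not, since 1105 is squarefree), x^4 - 1105 is irreducible over Q. Hence [Q(α):Q] = 4.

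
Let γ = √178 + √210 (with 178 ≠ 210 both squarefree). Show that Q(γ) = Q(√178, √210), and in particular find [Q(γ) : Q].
[Q(γ) : Q] = 4 (equivalently, Q(γ) = Q(√178, √210))

Obviously Q(γ) ⊆ Q(√178, √210), and [Q(√178, √210):Q] = 4 (since 178, 210 are distinct squarefree integers > 1 with 37380 not a perfect square). To show equality we compute the minimal polynomial of γ. From γ = √178 + √210: γ^2 = 178 + 2√(37380) + 210 = 388 + 2√(37380), so γ^2 - 388 = 2√(37380); squaring, (γ^2 - 388)^2 = 4·37380, i.e. γ^4 - 776γ^2 + 150544 - 149520 = 0, i.e. γ^4 - 776γ^2 + 1024 = 0. So γ is a root of x^4 - 776x^2 + 1024. This polynomial is irreducible over Q: it has no rational root (each ±√178 ± √210 is irrational), and any factorization into two quadratics over Q would force √(37380) ∈ Q (pairing opposite roots) or √178, √210 ∈ Q (other pairings), all impossible. Hence [Q(γ):Q] = 4 = [Q(√178, √210):Q], so Q(γ) = Q(√178, √210).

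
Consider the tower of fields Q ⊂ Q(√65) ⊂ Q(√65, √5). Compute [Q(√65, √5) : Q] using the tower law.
[Q(√65, √5) : Q] = 4

[Q(√65):Q] = 2 (min poly x^2 - 65, irreducible since 65 is squarefree > 1). For the top step, suppose √5 ∈ Q(√65), say √5 = c + d√65 with c, d ∈ Q. Squaring: 5 = c^2 + 65d^2 + 2cd√65. Since √65 ∉ Q this forces 2cd = 0. If d = 0 then √5 = c ∈ Q, contradicting 5 squarefree > 1. If c = 0 then 5 = 65d^2, so 65·5 = (65d)^2 is a perfect square in Q — but 65·5 = 325 is not a perfect square (since 65 and 5 are distinct squarefree integers). Contradiction. Hence √5 ∉ Q(√65), so x^2 - 5 stays irreducible over Q(√65) and [Q(√65, √5) : Q(√65)] = 2. By the tower law, [Q(√65, √5) : Q] = 2 · 2 = 4.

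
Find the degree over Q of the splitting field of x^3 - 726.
[K : Q] = 6

The roots of x^3 - 726 are ∛726, ω∛726, ω^2∛726 where ω = e^(2πi/3) is a primitive cube root of unity, so K = Q(∛726, ω). Now [Q(∛726):Q] = 3 (since 726 is not a perfect cube, x^3 - 726 is irreducible) and [Q(ω):Q] = 2. Both 2 and 3 divide [K:Q], and [K:Q] ≤ 3·2 = 6, so [K:Q] = 6. (Equivalently: Q(∛726) ⊂ R but ω ∉ R, so [K : Q(∛726)] = 2.)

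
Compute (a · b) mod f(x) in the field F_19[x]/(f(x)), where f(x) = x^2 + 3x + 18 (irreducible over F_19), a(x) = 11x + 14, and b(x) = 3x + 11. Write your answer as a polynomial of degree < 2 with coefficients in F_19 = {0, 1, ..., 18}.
a · b ≡ 7x + 16 (mod f(x))

Multiply in F_19[x]: a(x)·b(x) = (11x + 14)·(3x + 11) = 14x^2 + 11x + 2. This has degree ≥ 2, so divide by f(x) over F_19: 14x^2 + 11x + 2 = (14)·(x^2 + 3x + 18) + (7x + 16). Hence a·b ≡ 7x + 16 (mod f). (F_19[x]/(f) is a field with 19^2 = 361 elements since f is irreducible of degree 2.)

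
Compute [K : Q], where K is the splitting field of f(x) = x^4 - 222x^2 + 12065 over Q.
[K : Q] = 4

Solving the quadratic in x^2: x^2 = (222 ± √(222^2 - 4·12065))/2 = (222 ± √1024)/2 = (222 ± 32)/2, giving x^2 = 95 or x^2 = 127. So f(x) = (x^2 - 95)(x^2 - 127) and the roots of f are ±√95, ±√127. Hence the splitting field is K = Q(√95, √127). Since 95 and 127 are distinct squarefree integers > 1, their product 12065 is not a perfect square, so √127 ∉ Q(√95). By the tower law [K:Q] = [Q(√95,√127):Q(√95)] · [Q(√95):Q] = 2 · 2 = 4.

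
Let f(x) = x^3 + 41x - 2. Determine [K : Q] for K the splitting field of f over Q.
[K : Q] = 6

By the rational root test, any rational root of the monic integer polynomial f(x) = x^3 + 41x - 2 must be an integer dividing the constant term -2, i.e. one of ±{1, 2}. Evaluating: f(1) = 40, f(-1) = -44, f(2) = 88, f(-2) = -92; none is 0, so f has no rational root and is therefore irreducible over Q (a cubic with no linear factor over a field is irreducible). For an irreducible cubic, the Galois group is A_3 or S_3 according as the discriminant disc(f) = -4a^3 - 27b^2 = -4·(41)^3 - 27·(-2)^2 = -275792 is or is not a square in Q. Here disc(f) = -275792 is not a perfect square in Q, so the Galois group of f over Q is not contained in A_3 and must be all of S_3. The splitting field has degree |S_3| = 6 over Q, so [K : Q] = 6.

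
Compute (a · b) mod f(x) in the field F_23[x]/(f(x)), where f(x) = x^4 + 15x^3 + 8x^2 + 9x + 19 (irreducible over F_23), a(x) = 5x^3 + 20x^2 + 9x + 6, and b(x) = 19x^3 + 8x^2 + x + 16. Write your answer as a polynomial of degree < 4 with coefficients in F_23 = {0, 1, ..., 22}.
a · b ≡ 19x^3 + 4x^2 + 17x + 4 (mod f(x))

Multiply in F_23[x]: a(x)·b(x) = (5x^3 + 20x^2 + 9x + 6)·(19x^3 + 8x^2 + x + 16) = 3x^6 + 6x^5 + 14x^4 + 10x^3 + 9x^2 + 12x + 4. This has degree ≥ 4, so divide by f(x) over F_23: 3x^6 + 6x^5 + 14x^4 + 10x^3 + 9x^2 + 12x + 4 = (3x^2 + 7x)·(x^4 + 15x^3 + 8x^2 + 9x + 19) + (19x^3 + 4x^2 + 17x + 4). Hence a·b ≡ 19x^3 + 4x^2 + 17x + 4 (mod f). (F_23[x]/(f) is a field with 23^4 = 279841 elements since f is irreducible of degree 4.)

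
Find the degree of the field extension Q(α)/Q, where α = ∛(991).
[Q(α):Q] = 3

The minimal polynomial of α is x^3 - 991, irreducible over Q since 991 is not a perfect cube (so x^3 - 991 has no rational root). Hence [Q(α):Q] = deg(m_α) = 3.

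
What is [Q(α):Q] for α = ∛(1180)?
[Q(α):Q] = 3

The minimal polynomial of α is x^3 - 1180, irreducible over Q since 1180 is not a perfect cube (so x^3 - 1180 has no rational root). Hence [Q(α):Q] = deg(m_α) = 3.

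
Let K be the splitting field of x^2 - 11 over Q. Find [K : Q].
[K : Q] = 2

f(x) = x^2 - 11 factors as (x - √11)(x + √11). The splitting field is K = Q(√11). Since 11 is squarefree and > 1, it is not a perfect square, so x^2 - 11 is irreducible over Q and [Q(√11) : Q] = 2. Hence [K : Q] = 2.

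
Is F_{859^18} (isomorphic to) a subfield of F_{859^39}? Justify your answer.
No: F_{859^18} is not a subfield of F_{859^39}

F_{p^m} embeds in F_{p^n} iff m | n. Here 18 ∤ 39 (since 39 = 2·18 + 3 with remainder 3 ≠ 0), so F_{859^18} is not a subfield of F_{859^39}. Equivalently: if it were, the tower law would give 18 = [F_{859^18}:F_859] dividing [F_{859^39}:F_859] = 39, contradiction.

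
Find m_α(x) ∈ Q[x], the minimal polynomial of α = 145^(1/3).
m_α(x) = x^3 - 145

α satisfies α^3 = 145, so x^3 - 145 annihilates α. By the rational root test, a rational root p/q (in lowest terms) of x^3 - 145 would satisfy p^3 = 145 q^3, forcing q = 1 and p^3 = 145; but 145 is not a perfect cube, contradiction. A monic cubic over Q with no rational root is irreducible (any nontrivial factorization would include a linear factor). Hence x^3 - 145 is the minimal polynomial of α, and in particular [Q(α):Q] = 3.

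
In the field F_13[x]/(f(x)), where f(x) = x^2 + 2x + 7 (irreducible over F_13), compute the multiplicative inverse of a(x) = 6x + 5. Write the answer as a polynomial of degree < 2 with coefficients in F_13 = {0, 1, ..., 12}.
a(x)^(-1) ≡ 8x + 5 (mod f(x))

Since f is irreducible over F_13, F_13[x]/(f) is a field and a(x) ≠ 0 has an inverse. Apply the extended Euclidean algorithm to f(x) and a(x) in F_13[x]: f(x) = (11x + 2)·a(x) + (10). The last nonzero remainder is the constant 10 = gcd(f, a) in F_13. Back-substituting through the division chain expresses 10 = s(x)·a(x) + t(x)·f(x) with s(x) ≡ 2x + 11 (mod f), so (2x + 11)·a(x) ≡ 10 (mod f). Multiplying by 10^(-1) ≡ 4 in F_13 gives a(x)^(-1) ≡ 4·(2x + 11) ≡ 8x + 5 (mod f). Check: (6x + 5)·(8x + 5) = 9x^2 + 5x + 12 ≡ 1 (mod x^2 + 2x + 7).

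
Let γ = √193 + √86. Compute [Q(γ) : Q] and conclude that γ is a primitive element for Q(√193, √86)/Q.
[Q(γ) : Q] = 4 (equivalently, Q(γ) = Q(√193, √86))

Obviously Q(γ) ⊆ Q(√193, √86), and [Q(√193, √86):Q] = 4 (since 193, 86 are distinct squarefree integers > 1 with 16598 not a perfect square). To show equality we compute the minimal polynomial of γ. From γ = √193 + √86: γ^2 = 193 + 2√(16598) + 86 = 279 + 2√(16598), so γ^2 - 279 = 2√(16598); squaring, (γ^2 - 279)^2 = 4·16598, i.e. γ^4 - 558γ^2 + 77841 - 66392 = 0, i.e. γ^4 - 558γ^2 + 11449 = 0. So γ is a root of x^4 - 558x^2 + 11449. This polynomial is irreducible over Q: it has no rational root (each ±√193 ± √86 is irrational), and any factorization into two quadratics over Q would force √(16598) ∈ Q (pairing opposite roots) or √193, √86 ∈ Q (other pairings), all impossible. Hence [Q(γ):Q] = 4 = [Q(√193, √86):Q], so Q(γ) = Q(√193, √86).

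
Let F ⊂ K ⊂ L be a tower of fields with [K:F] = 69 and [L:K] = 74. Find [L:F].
[L:F] = 5106

The tower law says that for any tower of field extensions F ⊂ K ⊂ L with finite degrees, [L:F] = [L:K] · [K:F]. Here this gives [L:F] = 74 · 69 = 5106.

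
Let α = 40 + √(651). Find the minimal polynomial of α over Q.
m_α(x) = x^2 - 80x + 949

From α - 40 = √(651), squaring gives (α - 40)^2 = 651, i.e. α^2 - 80α + 1600 = 651, so α^2 - 80α + 949 = 0. The discriminant of x^2 - 80x + 949 is (-80)^2 - 4·(949) = 6400 - 3796 = 2604, and 4·(651) is not a perfect square in Q since 651 is squarefree and ≠ 1. Hence x^2 - 80x + 949 is irreducible over Q and is the minimal polynomial of α.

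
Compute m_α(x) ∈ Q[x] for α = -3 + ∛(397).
m_α(x) = x^3 + 9x^2 + 27x - 370

Set β = α + 3 = ∛(397), so β^3 = 397. Then (α + 3)^3 - 397 = 0, i.e. α is a root of g(x) = (x + 3)^3 - 397 = x^3 + 9x^2 + 27x - 370. Since g(x) = h(x + 3) where h(x) = x^3 - 397, and h is irreducible over Q (because 397 is not a perfect cube, so h has no rational root, and a monic cubic with no rational root is irreducible), g is also irreducible (irreducibility is preserved under the substitution x → x + 3). Hence m_α(x) = x^3 + 9x^2 + 27x - 370.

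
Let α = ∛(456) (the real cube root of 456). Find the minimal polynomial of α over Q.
m_α(x) = x^3 - 456

α satisfies α^3 = 456, so x^3 - 456 annihilates α. By the rational root test, a rational root p/q (in lowest terms) of x^3 - 456 would satisfy p^3 = 456 q^3, forcing q = 1 and p^3 = 456; but 456 is not a perfect cube, contradiction. A monic cubic over Q with no rational root is irreducible (any nontrivial factorization would include a linear factor). Hence x^3 - 456 is the minimal polynomial of α, and in particular [Q(α):Q] = 3.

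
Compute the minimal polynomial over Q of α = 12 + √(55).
m_α(x) = x^2 - 24x + 89

From α - 12 = √(55), squaring gives (α - 12)^2 = 55, i.e. α^2 - 24α + 144 = 55, so α^2 - 24α + 89 = 0. The discriminant of x^2 - 24x + 89 is (-24)^2 - 4·(89) = 576 - 356 = 220, and 4·(55) is not a perfect square in Q since 55 is squarefree and ≠ 1. Hence x^2 - 24x + 89 is irreducible over Q and is the minimal polynomial of α.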